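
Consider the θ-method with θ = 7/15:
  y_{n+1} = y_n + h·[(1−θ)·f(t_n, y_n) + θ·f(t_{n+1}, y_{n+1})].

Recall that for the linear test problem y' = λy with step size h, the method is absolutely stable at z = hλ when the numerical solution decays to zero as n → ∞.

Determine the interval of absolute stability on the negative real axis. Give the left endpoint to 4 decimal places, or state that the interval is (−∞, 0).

(-30.0000, 0).

Test eqn y'=λy, z=hλ:
  y_{n+1} = y_n + z·[8/15·y_n + 7/15·y_{n+1}] ⇒ (1 − 7/15z)y_{n+1} = (1 + 8/15z)y_n
  ⇒ R(z) = (1 + 8/15z)/(1 − 7/15z).

Boundary: |R(x)|=1, x<0.
x=-0.96: |R|=0.3370
R=−1: 1+8/15x = −1+7/15x ⇒ -1/15x=2 ⇒ x=2/(-1/15)=-30.0000
Confirm numerically:
  x=-28.626: |R|=0.99362 <1
  x=-27.994: |R|=0.99049 <1
  x=-22.910: |R|=0.95957 <1
  x=-30.579: |R|=1.00253 >1
  x=-30.516: |R|=1.00226 >1
  x=-30.064: |R|=1.00028 >1
Interval (-30.0000, 0).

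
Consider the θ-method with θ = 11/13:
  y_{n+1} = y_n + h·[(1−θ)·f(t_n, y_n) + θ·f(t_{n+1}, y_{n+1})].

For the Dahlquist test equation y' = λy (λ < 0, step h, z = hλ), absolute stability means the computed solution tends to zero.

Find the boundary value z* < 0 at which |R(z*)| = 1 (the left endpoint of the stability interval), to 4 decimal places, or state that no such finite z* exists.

Test eqn y'=λy, z=hλ:
  y_{n+1} = y_n + z·[2/13·y_n + 11/13·y_{n+1}] ⇒ (1 − 11/13z)y_{n+1} = (1 + 2/13z)y_n
  so R(z) = (1 + 2/13z)/(1 − 11/13z).

Boundary: |R(x)|=1, x<0.
x=-0.55: |R|=0.6247
x=-2: |R|=0.2571
x=-10: |R|=0.0569
x=-100: |R|=0.1680
θ=11/13≥1/2 ⇒ |1+2/13x|<|1−11/13x| ∀x<0 ⇒ stable on all of ℝ⁻.

unbounded; (−∞, 0).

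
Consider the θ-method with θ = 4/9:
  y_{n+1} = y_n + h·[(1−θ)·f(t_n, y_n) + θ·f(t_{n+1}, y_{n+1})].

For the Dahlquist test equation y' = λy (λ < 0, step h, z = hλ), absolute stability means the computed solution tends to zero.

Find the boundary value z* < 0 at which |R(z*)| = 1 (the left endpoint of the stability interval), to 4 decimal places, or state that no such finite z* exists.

z* = -18.0000.

On y'=λy, z=hλ:
  y_{n+1} = y_n + z·[5/9·y_n + 4/9·y_{n+1}] ⇒ (1 − 4/9z)y_{n+1} = (1 + 5/9z)y_n
  ⇒ R(z) = (1 + 5/9z)/(1 − 4/9z).

Boundary: |R(x)|=1, x<0.
x=-0.49: |R|=0.5976
R=−1: 1+5/9x = −1+4/9x ⇒ -1/9x=2 ⇒ x=2/(-1/9)=-18.0000
Confirm numerically:
  x=-13.880: |R|=0.93614 <1
  x=-13.139: |R|=0.92103 <1
  x=-12.758: |R|=0.91268 <1
  x=-10.467: |R|=0.85191 <1
  x=-18.587: |R|=1.00704 >1
  x=-18.530: |R|=1.00638 >1
  x=-18.492: |R|=1.00593 >1
Stable set (-18.0000, 0).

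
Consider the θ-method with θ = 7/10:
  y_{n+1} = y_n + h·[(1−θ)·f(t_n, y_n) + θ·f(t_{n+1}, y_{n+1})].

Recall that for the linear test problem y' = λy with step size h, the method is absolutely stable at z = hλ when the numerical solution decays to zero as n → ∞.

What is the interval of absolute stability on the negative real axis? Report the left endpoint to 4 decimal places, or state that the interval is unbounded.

With y'=λy (z=hλ):
  y_{n+1} = y_n + z·[3/10·y_n + 7/10·y_{n+1}] ⇒ (1 − 7/10z)y_{n+1} = (1 + 3/10z)y_n
  R(z) = (1 + 3/10z)/(1 − 7/10z).

Find x<0 with |R(x)|<1.
x=-1.31: |R|=0.3166
x=-2: |R|=0.1667
x=-10: |R|=0.2500
x=-100: |R|=0.4085
θ=7/10≥1/2 ⇒ |1+3/10x|<|1−7/10x| ∀x<0 ⇒ interval (−∞,0).

unbounded; (−∞, 0).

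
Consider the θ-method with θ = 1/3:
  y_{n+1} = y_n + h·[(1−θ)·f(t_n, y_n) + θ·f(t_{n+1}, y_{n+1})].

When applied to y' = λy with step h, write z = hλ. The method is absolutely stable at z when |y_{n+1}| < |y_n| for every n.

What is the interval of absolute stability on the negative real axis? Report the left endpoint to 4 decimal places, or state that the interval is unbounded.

(-6.0000, 0).

Set f=λy, z=hλ:
  y_{n+1} = y_n + z·[2/3·y_n + 1/3·y_{n+1}] ⇒ (1 − 1/3z)y_{n+1} = (1 + 2/3z)y_n
  Hence R(z) = (1 + 2/3z)/(1 − 1/3z).

Boundary: |R(x)|=1, x<0.
x=-0.53: |R|=0.5496
R=−1: 1+2/3x = −1+1/3x ⇒ -1/3x=2 ⇒ x=2/(-1/3)=-6.0000
Confirm numerically:
  x=-5.504: |R|=0.94167 <1
  x=-5.107: |R|=0.88985 <1
  x=-5.096: |R|=0.88834 <1
  x=-6.174: |R|=1.01897 >1
  x=-6.092: |R|=1.01012 >1
So |R|<1 on (-6.0000, 0).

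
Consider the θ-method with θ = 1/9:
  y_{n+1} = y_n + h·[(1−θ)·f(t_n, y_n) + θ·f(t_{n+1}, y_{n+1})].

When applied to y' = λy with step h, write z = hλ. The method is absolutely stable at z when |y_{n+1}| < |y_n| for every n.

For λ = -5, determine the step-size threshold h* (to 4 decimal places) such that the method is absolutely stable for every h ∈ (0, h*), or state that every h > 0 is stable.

Set f=λy, z=hλ:
  y_{n+1} = y_n + z·[8/9·y_n + 1/9·y_{n+1}] ⇒ (1 − 1/9z)y_{n+1} = (1 + 8/9z)y_n
  ⇒ R(z) = (1 + 8/9z)/(1 − 1/9z).

Solve |R(x)|<1 on ℝ⁻.
x=-0.76: |R|=0.2992
R=−1: 1+8/9x = −1+1/9x ⇒ -7/9x=2 ⇒ x=2/(-7/9)=-2.5714
Confirm numerically:
  x=-2.210: |R|=0.77431 <1
  x=-1.808: |R|=0.50555 <1
  x=-1.033: |R|=0.07336 <1
  x=-3.129: |R|=1.32179 >1
  x=-3.028: |R|=1.26571 >1
  x=-2.938: |R|=1.21494 >1
Stable set (-2.5714, 0).

(-2.5714,0); λ=-5 ⇒ h* = (18/7)/5 = 0.5143.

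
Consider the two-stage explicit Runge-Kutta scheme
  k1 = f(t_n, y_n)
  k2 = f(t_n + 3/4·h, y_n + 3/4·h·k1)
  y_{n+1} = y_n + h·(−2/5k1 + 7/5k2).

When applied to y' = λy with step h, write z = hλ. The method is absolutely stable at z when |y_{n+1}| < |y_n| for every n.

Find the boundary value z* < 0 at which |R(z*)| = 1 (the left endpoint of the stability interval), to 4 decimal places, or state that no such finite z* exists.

left endpoint -0.9524.

Set f=λy, z=hλ:
  k1=λy_n ⇒ h·k1=z·y_n;  k2=λ(1+3/4z)y_n ⇒ h·k2=z(1+3/4z)y_n
  y_{n+1}/y_n = 1 − 2/5z + 7/5z(1+3/4z) = 1 + z + 21/20z²
  ⇒ R(z) = 1 + z + 21/20z².

Boundary: |R(x)|=1, x<0.
x=-0.34: |R|=0.7814
R=1: x+21/20x²=0 ⇒ x=−20/21=-0.9524; min R=1−1/(4·21/20)=0.7619>−1
Confirm numerically:
  x=-0.861: |R|=0.91739 <1
  x=-0.557: |R|=0.76876 <1
  x=-0.386: |R|=0.77045 <1
  x=-1.489: |R|=1.83898 >1
  x=-1.461: |R|=1.78025 >1
  x=-1.206: |R|=1.32116 >1
So |R|<1 on (-0.9524, 0).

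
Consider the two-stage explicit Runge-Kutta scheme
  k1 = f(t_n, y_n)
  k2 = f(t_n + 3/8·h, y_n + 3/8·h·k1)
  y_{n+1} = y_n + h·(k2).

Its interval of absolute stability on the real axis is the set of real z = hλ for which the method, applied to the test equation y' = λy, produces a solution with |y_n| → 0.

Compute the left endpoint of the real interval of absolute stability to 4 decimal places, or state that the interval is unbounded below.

Set f=λy, z=hλ:
  k1=λy_n ⇒ h·k1=z·y_n;  k2=λ(1+3/8z)y_n ⇒ h·k2=z(1+3/8z)y_n
  y_{n+1}/y_n = 1 + z(1+3/8z) = 1 + z + 3/8z²
  ⇒ R(z) = 1 + z + 3/8z².

Boundary: |R(x)|=1, x<0.
x=-1.11: |R|=0.3520
R=1: x+3/8x²=0 ⇒ x=−8/3=-2.6667; min R=1−1/(4·3/8)=0.3333>−1
Confirm numerically:
  x=-2.631: |R|=0.96481 <1
  x=-1.881: |R|=0.44581 <1
  x=-1.753: |R|=0.39938 <1
  x=-1.691: |R|=0.38131 <1
  x=-3.243: |R|=1.70089 >1
  x=-3.024: |R|=1.40522 >1
So |R|<1 on (-2.6667, 0).

z* = -2.6667.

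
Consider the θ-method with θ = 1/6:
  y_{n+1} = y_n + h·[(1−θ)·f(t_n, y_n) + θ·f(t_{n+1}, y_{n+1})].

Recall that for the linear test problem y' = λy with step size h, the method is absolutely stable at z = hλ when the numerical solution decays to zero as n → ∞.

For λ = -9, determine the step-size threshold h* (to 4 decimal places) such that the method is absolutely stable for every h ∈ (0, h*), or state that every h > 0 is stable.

(-3.0000,0); λ=-9 ⇒ h* = (3)/9 = 0.3333.

Test eqn y'=λy, z=hλ:
  y_{n+1} = y_n + z·[5/6·y_n + 1/6·y_{n+1}] ⇒ (1 − 1/6z)y_{n+1} = (1 + 5/6z)y_n
  R(z) = (1 + 5/6z)/(1 − 1/6z).

Need |R(x)|<1, x<0.
x=-0.77: |R|=0.3176
R=−1: 1+5/6x = −1+1/6x ⇒ -2/3x=2 ⇒ x=2/(-2/3)=-3.0000
Confirm numerically:
  x=-2.898: |R|=0.95415 <1
  x=-2.852: |R|=0.93312 <1
  x=-1.567: |R|=0.24250 <1
  x=-3.458: |R|=1.19370 >1
  x=-3.067: |R|=1.02956 >1
Interval (-3.0000, 0).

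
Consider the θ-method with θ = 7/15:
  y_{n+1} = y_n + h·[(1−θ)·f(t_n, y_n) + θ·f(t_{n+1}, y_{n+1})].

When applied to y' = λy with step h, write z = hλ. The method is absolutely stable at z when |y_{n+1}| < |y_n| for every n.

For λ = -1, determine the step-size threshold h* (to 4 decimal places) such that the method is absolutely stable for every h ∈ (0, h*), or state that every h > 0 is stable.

(-30.0000,0); λ=-1 ⇒ h* = (30)/1 = 30.0000.

With y'=λy (z=hλ):
  y_{n+1} = y_n + z·[8/15·y_n + 7/15·y_{n+1}] ⇒ (1 − 7/15z)y_{n+1} = (1 + 8/15z)y_n
  ⇒ R(z) = (1 + 8/15z)/(1 − 7/15z).

Boundary: |R(x)|=1, x<0.
x=-1.23: |R|=0.2186
R=−1: 1+8/15x = −1+7/15x ⇒ -1/15x=2 ⇒ x=2/(-1/15)=-30.0000
Confirm numerically:
  x=-27.574: |R|=0.98834 <1
  x=-21.410: |R|=0.94790 <1
  x=-19.693: |R|=0.93257 <1
  x=-30.426: |R|=1.00187 >1
  x=-30.386: |R|=1.00170 >1
  x=-30.213: |R|=1.00094 >1
Stable set (-30.0000, 0).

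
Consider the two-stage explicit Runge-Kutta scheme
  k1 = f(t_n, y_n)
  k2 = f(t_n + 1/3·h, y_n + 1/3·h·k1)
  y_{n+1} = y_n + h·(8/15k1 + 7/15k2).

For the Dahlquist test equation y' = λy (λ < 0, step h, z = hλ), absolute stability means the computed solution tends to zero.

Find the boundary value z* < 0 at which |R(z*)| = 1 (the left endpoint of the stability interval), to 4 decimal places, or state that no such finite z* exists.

left endpoint -6.4286.

On y'=λy, z=hλ:
  k1=λy_n ⇒ h·k1=z·y_n;  k2=λ(1+1/3z)y_n ⇒ h·k2=z(1+1/3z)y_n
  y_{n+1}/y_n = 1 + 8/15z + 7/15z(1+1/3z) = 1 + z + 7/45z²
  R(z) = 1 + z + 7/45z².

Solve |R(x)|<1 on ℝ⁻.
x=-0.8: |R|=0.2996
R=1: x+7/45x²=0 ⇒ x=−45/7=-6.4286; min R=1−1/(4·7/45)=-0.6071>−1
Confirm numerically:
  x=-6.062: |R|=0.65433 <1
  x=-6.002: |R|=0.60173 <1
  x=-5.261: |R|=0.04449 <1
  x=-2.795: |R|=0.57980 <1
  x=-6.686: |R|=1.26774 >1
  x=-6.495: |R|=1.06711 >1
Interval (-6.4286, 0).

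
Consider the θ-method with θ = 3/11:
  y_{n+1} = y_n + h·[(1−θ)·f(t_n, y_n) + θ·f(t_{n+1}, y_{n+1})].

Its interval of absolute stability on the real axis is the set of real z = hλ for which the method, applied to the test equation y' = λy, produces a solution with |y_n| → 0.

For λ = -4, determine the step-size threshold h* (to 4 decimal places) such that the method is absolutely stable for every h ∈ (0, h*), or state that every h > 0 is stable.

(-4.4000,0); λ=-4 ⇒ h* = (22/5)/4 = 1.1000.

Test eqn y'=λy, z=hλ:
  y_{n+1} = y_n + z·[8/11·y_n + 3/11·y_{n+1}] ⇒ (1 − 3/11z)y_{n+1} = (1 + 8/11z)y_n
  Hence R(z) = (1 + 8/11z)/(1 − 3/11z).

Find x<0 with |R(x)|<1.
x=-0.39: |R|=0.6475
R=−1: 1+8/11x = −1+3/11x ⇒ -5/11x=2 ⇒ x=2/(-5/11)=-4.4000
Confirm numerically:
  x=-3.699: |R|=0.84138 <1
  x=-2.738: |R|=0.56750 <1
  x=-2.269: |R|=0.40164 <1
  x=-4.985: |R|=1.11270 >1
  x=-4.939: |R|=1.10439 >1
Interval (-4.4000, 0).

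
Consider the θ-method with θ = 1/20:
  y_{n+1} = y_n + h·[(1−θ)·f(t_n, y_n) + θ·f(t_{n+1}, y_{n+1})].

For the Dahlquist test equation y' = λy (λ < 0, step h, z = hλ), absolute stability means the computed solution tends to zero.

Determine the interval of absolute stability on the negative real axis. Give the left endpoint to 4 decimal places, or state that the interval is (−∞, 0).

Test eqn y'=λy, z=hλ:
  y_{n+1} = y_n + z·[19/20·y_n + 1/20·y_{n+1}] ⇒ (1 − 1/20z)y_{n+1} = (1 + 19/20z)y_n
  Hence R(z) = (1 + 19/20z)/(1 − 1/20z).

Find x<0 with |R(x)|<1.
x=-0.6: |R|=0.4175
R=−1: 1+19/20x = −1+1/20x ⇒ -9/10x=2 ⇒ x=2/(-9/10)=-2.2222
Confirm numerically:
  x=-2.146: |R|=0.93805 <1
  x=-1.562: |R|=0.44885 <1
  x=-1.312: |R|=0.23123 <1
  x=-1.141: |R|=0.07942 <1
  x=-2.735: |R|=1.40598 >1
  x=-2.714: |R|=1.38972 >1
  x=-2.479: |R|=1.20561 >1
Interval (-2.2222, 0).

(-2.2222, 0).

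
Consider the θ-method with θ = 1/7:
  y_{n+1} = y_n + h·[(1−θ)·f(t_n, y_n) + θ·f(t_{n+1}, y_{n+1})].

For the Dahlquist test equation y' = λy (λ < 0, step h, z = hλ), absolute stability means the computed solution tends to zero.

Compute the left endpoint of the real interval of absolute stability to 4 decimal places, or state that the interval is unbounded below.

With y'=λy (z=hλ):
  y_{n+1} = y_n + z·[6/7·y_n + 1/7·y_{n+1}] ⇒ (1 − 1/7z)y_{n+1} = (1 + 6/7z)y_n
  Hence R(z) = (1 + 6/7z)/(1 − 1/7z).

Boundary: |R(x)|=1, x<0.
x=-1.15: |R|=0.0123
R=−1: 1+6/7x = −1+1/7x ⇒ -5/7x=2 ⇒ x=2/(-5/7)=-2.8000
Confirm numerically:
  x=-2.555: |R|=0.87179 <1
  x=-1.775: |R|=0.41595 <1
  x=-1.651: |R|=0.33591 <1
  x=-1.348: |R|=0.13033 <1
  x=-3.327: |R|=1.25516 >1
  x=-3.208: |R|=1.19984 >1
  x=-3.076: |R|=1.13696 >1
Interval (-2.8000, 0).

left endpoint -2.8000.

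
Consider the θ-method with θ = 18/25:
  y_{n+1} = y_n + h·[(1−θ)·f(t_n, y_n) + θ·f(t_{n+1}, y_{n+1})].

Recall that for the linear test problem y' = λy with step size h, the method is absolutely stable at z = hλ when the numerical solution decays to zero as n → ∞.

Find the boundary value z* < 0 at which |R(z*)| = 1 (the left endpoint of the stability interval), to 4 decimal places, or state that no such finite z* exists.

Test eqn y'=λy, z=hλ:
  y_{n+1} = y_n + z·[7/25·y_n + 18/25·y_{n+1}] ⇒ (1 − 18/25z)y_{n+1} = (1 + 7/25z)y_n
  so R(z) = (1 + 7/25z)/(1 − 18/25z).

Need |R(x)|<1, x<0.
x=-1.46: |R|=0.2882
x=-2: |R|=0.1803
x=-10: |R|=0.2195
x=-100: |R|=0.3699
θ=18/25≥1/2 ⇒ |1+7/25x|<|1−18/25x| ∀x<0 ⇒ interval (−∞,0).

unbounded; (−∞, 0).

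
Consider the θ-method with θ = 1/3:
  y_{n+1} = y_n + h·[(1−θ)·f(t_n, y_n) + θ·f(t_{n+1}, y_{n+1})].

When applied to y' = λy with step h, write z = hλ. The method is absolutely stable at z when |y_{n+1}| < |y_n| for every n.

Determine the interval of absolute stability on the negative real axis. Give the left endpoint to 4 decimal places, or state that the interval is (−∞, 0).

(-6.0000, 0).

Set f=λy, z=hλ:
  y_{n+1} = y_n + z·[2/3·y_n + 1/3·y_{n+1}] ⇒ (1 − 1/3z)y_{n+1} = (1 + 2/3z)y_n
  ⇒ R(z) = (1 + 2/3z)/(1 − 1/3z).

Boundary: |R(x)|=1, x<0.
x=-1.26: |R|=0.1127
R=−1: 1+2/3x = −1+1/3x ⇒ -1/3x=2 ⇒ x=2/(-1/3)=-6.0000
Confirm numerically:
  x=-5.919: |R|=0.99092 <1
  x=-5.357: |R|=0.92306 <1
  x=-3.345: |R|=0.58156 <1
  x=-2.737: |R|=0.43124 <1
  x=-6.480: |R|=1.05063 >1
  x=-6.202: |R|=1.02195 >1
So |R|<1 on (-6.0000, 0).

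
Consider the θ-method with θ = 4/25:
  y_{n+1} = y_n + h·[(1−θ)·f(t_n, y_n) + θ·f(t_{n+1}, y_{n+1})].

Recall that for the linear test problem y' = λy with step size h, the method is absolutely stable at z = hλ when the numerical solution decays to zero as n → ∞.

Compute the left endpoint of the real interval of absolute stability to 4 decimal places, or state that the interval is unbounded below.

z* = -2.9412.

With y'=λy (z=hλ):
  y_{n+1} = y_n + z·[21/25·y_n + 4/25·y_{n+1}] ⇒ (1 − 4/25z)y_{n+1} = (1 + 21/25z)y_n
  Hence R(z) = (1 + 21/25z)/(1 − 4/25z).

Find x<0 with |R(x)|<1.
x=-1.48: |R|=0.1966
R=−1: 1+21/25x = −1+4/25x ⇒ -17/25x=2 ⇒ x=2/(-17/25)=-2.9412
Confirm numerically:
  x=-2.705: |R|=0.88791 <1
  x=-2.549: |R|=0.81058 <1
  x=-2.027: |R|=0.53060 <1
  x=-3.351: |R|=1.18141 >1
  x=-3.163: |R|=1.10015 >1
Interval (-2.9412, 0).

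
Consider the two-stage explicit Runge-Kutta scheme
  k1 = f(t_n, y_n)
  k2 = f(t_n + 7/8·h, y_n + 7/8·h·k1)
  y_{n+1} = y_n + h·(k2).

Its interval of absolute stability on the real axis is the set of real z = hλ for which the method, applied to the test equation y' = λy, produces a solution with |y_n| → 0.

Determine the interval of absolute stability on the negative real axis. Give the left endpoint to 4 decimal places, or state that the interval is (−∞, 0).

Test eqn y'=λy, z=hλ:
  k1=λy_n ⇒ h·k1=z·y_n;  k2=λ(1+7/8z)y_n ⇒ h·k2=z(1+7/8z)y_n
  y_{n+1}/y_n = 1 + z(1+7/8z) = 1 + z + 7/8z²
  R(z) = 1 + z + 7/8z².

Find x<0 with |R(x)|<1.
x=-1.35: |R|=1.2447
R=1: x+7/8x²=0 ⇒ x=−8/7=-1.1429; min R=1−1/(4·7/8)=0.7143>−1
Confirm numerically:
  x=-0.952: |R|=0.84102 <1
  x=-0.844: |R|=0.77929 <1
  x=-0.666: |R|=0.72211 <1
  x=-1.737: |R|=1.90302 >1
  x=-1.510: |R|=1.48509 >1
  x=-1.440: |R|=1.37440 >1
Stable set (-1.1429, 0).

z∈(-1.1429,0).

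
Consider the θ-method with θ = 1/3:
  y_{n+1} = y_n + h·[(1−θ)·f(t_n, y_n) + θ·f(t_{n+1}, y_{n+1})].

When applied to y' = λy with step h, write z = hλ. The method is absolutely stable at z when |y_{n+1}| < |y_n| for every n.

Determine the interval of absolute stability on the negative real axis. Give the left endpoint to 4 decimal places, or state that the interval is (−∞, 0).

On y'=λy, z=hλ:
  y_{n+1} = y_n + z·[2/3·y_n + 1/3·y_{n+1}] ⇒ (1 − 1/3z)y_{n+1} = (1 + 2/3z)y_n
  so R(z) = (1 + 2/3z)/(1 − 1/3z).

Boundary: |R(x)|=1, x<0.
x=-1.15: |R|=0.1687
R=−1: 1+2/3x = −1+1/3x ⇒ -1/3x=2 ⇒ x=2/(-1/3)=-6.0000
Confirm numerically:
  x=-5.592: |R|=0.95251 <1
  x=-4.500: |R|=0.80000 <1
  x=-3.785: |R|=0.67354 <1
  x=-3.300: |R|=0.57143 <1
  x=-6.519: |R|=1.05452 >1
  x=-6.478: |R|=1.05043 >1
  x=-6.219: |R|=1.02376 >1
Stable set (-6.0000, 0).

(-6.0000, 0).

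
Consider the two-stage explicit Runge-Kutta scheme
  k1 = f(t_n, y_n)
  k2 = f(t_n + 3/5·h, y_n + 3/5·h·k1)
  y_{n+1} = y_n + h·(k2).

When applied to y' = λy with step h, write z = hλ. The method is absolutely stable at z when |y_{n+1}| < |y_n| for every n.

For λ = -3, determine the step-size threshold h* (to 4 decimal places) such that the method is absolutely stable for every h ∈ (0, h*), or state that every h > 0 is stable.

Set f=λy, z=hλ:
  k1=λy_n ⇒ h·k1=z·y_n;  k2=λ(1+3/5z)y_n ⇒ h·k2=z(1+3/5z)y_n
  y_{n+1}/y_n = 1 + z(1+3/5z) = 1 + z + 3/5z²
  R(z) = 1 + z + 3/5z².

Boundary: |R(x)|=1, x<0.
x=-1.07: |R|=0.6169
R=1: x+3/5x²=0 ⇒ x=−5/3=-1.6667; min R=1−1/(4·3/5)=0.5833>−1
Confirm numerically:
  x=-1.644: |R|=0.97764 <1
  x=-1.535: |R|=0.87873 <1
  x=-0.910: |R|=0.58686 <1
  x=-0.804: |R|=0.58385 <1
  x=-2.122: |R|=1.57973 >1
  x=-1.720: |R|=1.05504 >1
  x=-1.699: |R|=1.03296 >1
Stable set (-1.6667, 0).

(-1.6667,0); λ=-3 ⇒ h* = (5/3)/3 = 0.5556.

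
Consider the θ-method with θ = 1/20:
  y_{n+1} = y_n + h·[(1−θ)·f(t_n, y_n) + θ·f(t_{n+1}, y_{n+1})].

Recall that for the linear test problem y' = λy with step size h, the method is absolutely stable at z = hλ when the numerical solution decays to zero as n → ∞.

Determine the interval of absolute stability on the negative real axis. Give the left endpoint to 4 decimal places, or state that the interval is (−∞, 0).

(-2.2222, 0).

Test eqn y'=λy, z=hλ:
  y_{n+1} = y_n + z·[19/20·y_n + 1/20·y_{n+1}] ⇒ (1 − 1/20z)y_{n+1} = (1 + 19/20z)y_n
  R(z) = (1 + 19/20z)/(1 − 1/20z).

Find x<0 with |R(x)|<1.
x=-1.61: |R|=0.4901
R=−1: 1+19/20x = −1+1/20x ⇒ -9/10x=2 ⇒ x=2/(-9/10)=-2.2222
Confirm numerically:
  x=-2.025: |R|=0.83882 <1
  x=-1.839: |R|=0.68414 <1
  x=-1.555: |R|=0.44282 <1
  x=-1.377: |R|=0.28830 <1
  x=-2.807: |R|=1.46152 >1
  x=-2.627: |R|=1.32200 >1
  x=-2.367: |R|=1.11651 >1
So |R|<1 on (-2.2222, 0).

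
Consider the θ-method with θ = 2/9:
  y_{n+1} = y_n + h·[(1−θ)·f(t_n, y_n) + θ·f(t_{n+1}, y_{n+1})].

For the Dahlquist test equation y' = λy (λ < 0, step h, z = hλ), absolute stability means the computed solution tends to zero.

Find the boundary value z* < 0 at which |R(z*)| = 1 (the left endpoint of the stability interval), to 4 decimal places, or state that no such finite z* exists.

With y'=λy (z=hλ):
  y_{n+1} = y_n + z·[7/9·y_n + 2/9·y_{n+1}] ⇒ (1 − 2/9z)y_{n+1} = (1 + 7/9z)y_n
  Hence R(z) = (1 + 7/9z)/(1 − 2/9z).

Solve |R(x)|<1 on ℝ⁻.
x=-1.58: |R|=0.1694
R=−1: 1+7/9x = −1+2/9x ⇒ -5/9x=2 ⇒ x=2/(-5/9)=-3.6000
Confirm numerically:
  x=-3.542: |R|=0.98197 <1
  x=-2.989: |R|=0.79603 <1
  x=-2.708: |R|=0.69062 <1
  x=-2.664: |R|=0.67337 <1
  x=-4.050: |R|=1.13158 >1
  x=-3.988: |R|=1.11428 >1
  x=-3.638: |R|=1.01167 >1
Stable set (-3.6000, 0).

left endpoint -3.6000.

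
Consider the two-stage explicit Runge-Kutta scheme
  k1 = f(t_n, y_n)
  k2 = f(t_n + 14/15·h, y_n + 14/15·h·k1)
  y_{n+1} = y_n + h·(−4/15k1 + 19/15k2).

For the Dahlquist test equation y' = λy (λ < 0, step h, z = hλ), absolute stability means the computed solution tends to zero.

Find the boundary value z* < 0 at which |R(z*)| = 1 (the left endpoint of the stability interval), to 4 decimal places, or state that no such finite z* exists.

z* = -0.8459.

With y'=λy (z=hλ):
  k1=λy_n ⇒ h·k1=z·y_n;  k2=λ(1+14/15z)y_n ⇒ h·k2=z(1+14/15z)y_n
  y_{n+1}/y_n = 1 − 4/15z + 19/15z(1+14/15z) = 1 + z + 266/225z²
  R(z) = 1 + z + 266/225z².

Boundary: |R(x)|=1, x<0.
x=-1.79: |R|=2.9980
R=1: x+266/225x²=0 ⇒ x=−225/266=-0.8459; min R=1−1/(4·266/225)=0.7885>−1
Confirm numerically:
  x=-0.516: |R|=0.79877 <1
  x=-0.359: |R|=0.79337 <1
  x=-0.352: |R|=0.79448 <1
  x=-1.163: |R|=1.43604 >1
  x=-1.112: |R|=1.34987 >1
Stable set (-0.8459, 0).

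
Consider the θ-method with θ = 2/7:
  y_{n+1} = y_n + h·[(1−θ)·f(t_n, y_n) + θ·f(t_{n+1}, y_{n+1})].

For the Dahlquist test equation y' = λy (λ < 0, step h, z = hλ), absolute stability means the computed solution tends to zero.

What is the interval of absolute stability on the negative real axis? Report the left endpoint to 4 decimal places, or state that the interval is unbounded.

z∈(-4.6667,0).

With y'=λy (z=hλ):
  y_{n+1} = y_n + z·[5/7·y_n + 2/7·y_{n+1}] ⇒ (1 − 2/7z)y_{n+1} = (1 + 5/7z)y_n
  so R(z) = (1 + 5/7z)/(1 − 2/7z).

Find x<0 with |R(x)|<1.
x=-0.54: |R|=0.5322
R=−1: 1+5/7x = −1+2/7x ⇒ -3/7x=2 ⇒ x=2/(-3/7)=-4.6667
Confirm numerically:
  x=-3.844: |R|=0.83197 <1
  x=-3.484: |R|=0.74599 <1
  x=-2.366: |R|=0.41169 <1
  x=-2.028: |R|=0.28401 <1
  x=-5.014: |R|=1.06119 >1
  x=-4.911: |R|=1.04357 >1
Stable set (-4.6667, 0).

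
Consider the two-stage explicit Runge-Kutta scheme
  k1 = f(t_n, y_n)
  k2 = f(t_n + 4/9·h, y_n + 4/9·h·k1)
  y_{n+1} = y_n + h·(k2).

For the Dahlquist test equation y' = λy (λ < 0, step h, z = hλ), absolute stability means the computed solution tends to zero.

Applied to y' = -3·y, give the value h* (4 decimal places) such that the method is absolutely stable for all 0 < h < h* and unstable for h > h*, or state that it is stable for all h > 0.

(-2.2500,0); λ=-3 ⇒ h* = (9/4)/3 = 0.7500.

Set f=λy, z=hλ:
  k1=λy_n ⇒ h·k1=z·y_n;  k2=λ(1+4/9z)y_n ⇒ h·k2=z(1+4/9z)y_n
  y_{n+1}/y_n = 1 + z(1+4/9z) = 1 + z + 4/9z²
  R(z) = 1 + z + 4/9z².

Boundary: |R(x)|=1, x<0.
x=-0.46: |R|=0.6340
R=1: x+4/9x²=0 ⇒ x=−9/4=-2.2500; min R=1−1/(4·4/9)=0.4375>−1
Confirm numerically:
  x=-2.123: |R|=0.88017 <1
  x=-2.029: |R|=0.80071 <1
  x=-1.629: |R|=0.55040 <1
  x=-1.263: |R|=0.44596 <1
  x=-2.776: |R|=1.64897 >1
  x=-2.735: |R|=1.58954 >1
  x=-2.342: |R|=1.09576 >1
Stable set (-2.2500, 0).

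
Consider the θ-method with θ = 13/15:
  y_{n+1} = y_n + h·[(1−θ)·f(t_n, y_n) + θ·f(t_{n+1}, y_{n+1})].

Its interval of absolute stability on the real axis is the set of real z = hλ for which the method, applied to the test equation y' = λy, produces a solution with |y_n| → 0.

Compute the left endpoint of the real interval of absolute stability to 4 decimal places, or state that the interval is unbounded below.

interval (−∞, 0).

Set f=λy, z=hλ:
  y_{n+1} = y_n + z·[2/15·y_n + 13/15·y_{n+1}] ⇒ (1 − 13/15z)y_{n+1} = (1 + 2/15z)y_n
  R(z) = (1 + 2/15z)/(1 − 13/15z).

Boundary: |R(x)|=1, x<0.
x=-1.62: |R|=0.3261
x=-2: |R|=0.2683
x=-10: |R|=0.0345
x=-100: |R|=0.1407
θ=13/15≥1/2 ⇒ |1+2/15x|<|1−13/15x| ∀x<0 ⇒ interval (−∞,0).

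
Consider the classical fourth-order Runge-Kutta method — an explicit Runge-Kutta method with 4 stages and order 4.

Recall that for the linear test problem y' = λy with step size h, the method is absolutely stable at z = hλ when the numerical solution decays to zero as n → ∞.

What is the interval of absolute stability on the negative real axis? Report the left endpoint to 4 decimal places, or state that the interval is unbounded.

Set f=λy, z=hλ:
  order 4, 4-stage ⇒ R(z)=1+z+z^2/2+z^3/6+z^4/24
  (e.g. R(-0.9)=0.41084, |R|=0.41084)

Solve |R(x)|<1 on ℝ⁻.
x=-0.9: |R|=0.4108
|R(-3.04)|=1.4570 |R(-2.17)|=0.4053 |R(-1.84)|=0.2921
Bisect:
  x_lo=-3.3361 |R|=2.2015  x_hi=-0.2954 |R|=0.7443
  mid=-1.81573 |R|=0.28789 →hi
  mid=-2.57590 |R|=0.72754 →hi
  mid=-2.95598 |R|=1.28935 →lo
  mid=-2.76594 |R|=0.97121 →hi
  mid=-2.86096 |R|=1.12020 →lo
  mid=-2.81345 |R|=1.04329 →lo
  mid=-2.78969 |R|=1.00665 →lo
  mid=-2.77782 |R|=0.98878 →hi
  mid=-2.78375 |R|=0.99768 →hi
  mid=-2.78672 |R|=1.00216 →lo
  ...
  [-2.78542,-2.78524] ⇒ x*=-2.7853
Stable set (-2.7853, 0).

z∈(-2.7853,0).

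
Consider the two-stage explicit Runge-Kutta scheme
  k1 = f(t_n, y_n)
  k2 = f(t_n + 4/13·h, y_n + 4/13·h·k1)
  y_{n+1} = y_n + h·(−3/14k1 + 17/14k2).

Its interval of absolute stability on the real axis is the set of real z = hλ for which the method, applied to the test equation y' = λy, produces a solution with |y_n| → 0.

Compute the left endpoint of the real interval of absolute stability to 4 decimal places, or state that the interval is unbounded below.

Set f=λy, z=hλ:
  k1=λy_n ⇒ h·k1=z·y_n;  k2=λ(1+4/13z)y_n ⇒ h·k2=z(1+4/13z)y_n
  y_{n+1}/y_n = 1 − 3/14z + 17/14z(1+4/13z) = 1 + z + 34/91z²
  so R(z) = 1 + z + 34/91z².

Need |R(x)|<1, x<0.
x=-1.35: |R|=0.3309
R=1: x+34/91x²=0 ⇒ x=−91/34=-2.6765; min R=1−1/(4·34/91)=0.3309>−1
Confirm numerically:
  x=-2.030: |R|=0.50968 <1
  x=-1.931: |R|=0.46216 <1
  x=-1.769: |R|=0.40021 <1
  x=-1.213: |R|=0.33674 <1
  x=-3.247: |R|=1.69215 >1
  x=-2.976: |R|=1.33305 >1
So |R|<1 on (-2.6765, 0).

left endpoint -2.6765.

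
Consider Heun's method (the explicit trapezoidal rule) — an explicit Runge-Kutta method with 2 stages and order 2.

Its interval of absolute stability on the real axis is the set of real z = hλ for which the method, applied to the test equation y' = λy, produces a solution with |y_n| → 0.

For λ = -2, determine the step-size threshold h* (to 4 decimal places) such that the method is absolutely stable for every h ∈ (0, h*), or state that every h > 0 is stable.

Set f=λy, z=hλ:
  order 2, 2-stage ⇒ R(z)=1+z+z^2/2
  (e.g. R(-0.73)=0.53645, |R|=0.53645)

Find x<0 with |R(x)|<1.
x=-0.73: |R|=0.5364
|R(-1.91)|=0.9140 |R(-1.87)|=0.8785 |R(-0.63)|=0.5684
Bisect:
  x_lo=-2.5763 |R|=1.7424  x_hi=-0.1672 |R|=0.8468
  mid=-1.37177 |R|=0.56911 →hi
  mid=-1.97404 |R|=0.97438 →hi
  mid=-2.27518 |R|=1.31304 →lo
  mid=-2.12461 |R|=1.13238 →lo
  mid=-2.04933 |R|=1.05054 →lo
  mid=-2.01169 |R|=1.01175 →lo
  mid=-1.99286 |R|=0.99289 →hi
  mid=-2.00227 |R|=1.00228 →lo
  mid=-1.99757 |R|=0.99757 →hi
  mid=-1.99992 |R|=0.99992 →hi
  ...
  [-2.00007,-1.99992] ⇒ x*=-2.0000
Interval (-2.0000, 0).

(-2.0000,0); λ=-2 ⇒ h* = 1.0000.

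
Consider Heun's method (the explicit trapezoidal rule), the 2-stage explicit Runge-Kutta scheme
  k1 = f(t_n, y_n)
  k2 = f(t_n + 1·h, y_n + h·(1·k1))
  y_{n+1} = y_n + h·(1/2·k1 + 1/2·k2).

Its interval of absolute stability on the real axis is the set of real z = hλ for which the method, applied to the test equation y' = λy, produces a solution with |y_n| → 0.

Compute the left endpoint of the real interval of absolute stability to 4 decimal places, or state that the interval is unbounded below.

z* = -2.0000.

Test eqn y'=λy, z=hλ:
  order 2, 2-stage ⇒ R(z)=1+z+z^2/2
  (e.g. R(-1.23)=0.52645, |R|=0.52645)

Find x<0 with |R(x)|<1.
x=-1.23: |R|=0.5264
|R(-2.23)|=1.2565 |R(-1.69)|=0.7380 |R(-1.32)|=0.5512
Bisect:
  x_lo=-2.7676 |R|=2.0622  x_hi=-0.2179 |R|=0.8058
  mid=-1.49274 |R|=0.62140 →hi
  mid=-2.13016 |R|=1.13863 →lo
  mid=-1.81145 |R|=0.82923 →hi
  mid=-1.97080 |R|=0.97123 →hi
  mid=-2.05048 |R|=1.05175 →lo
  mid=-2.01064 |R|=1.01070 →lo
  mid=-1.99072 |R|=0.99077 →hi
  mid=-2.00068 |R|=1.00068 →lo
  mid=-1.99570 |R|=0.99571 →hi
  ...
  [-2.00006,-1.99990] ⇒ x*=-2.0000
Interval (-2.0000, 0).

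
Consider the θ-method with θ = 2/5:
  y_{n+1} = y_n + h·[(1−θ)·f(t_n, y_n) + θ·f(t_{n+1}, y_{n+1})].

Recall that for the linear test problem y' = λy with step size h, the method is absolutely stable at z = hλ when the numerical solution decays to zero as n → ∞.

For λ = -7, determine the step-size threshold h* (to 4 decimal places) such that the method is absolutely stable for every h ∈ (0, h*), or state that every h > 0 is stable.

With y'=λy (z=hλ):
  y_{n+1} = y_n + z·[3/5·y_n + 2/5·y_{n+1}] ⇒ (1 − 2/5z)y_{n+1} = (1 + 3/5z)y_n
  so R(z) = (1 + 3/5z)/(1 − 2/5z).

Need |R(x)|<1, x<0.
x=-1.46: |R|=0.0783
R=−1: 1+3/5x = −1+2/5x ⇒ -1/5x=2 ⇒ x=2/(-1/5)=-10.0000
Confirm numerically:
  x=-9.657: |R|=0.98589 <1
  x=-9.405: |R|=0.97501 <1
  x=-8.069: |R|=0.90865 <1
  x=-5.573: |R|=0.72581 <1
  x=-10.426: |R|=1.01648 >1
  x=-10.401: |R|=1.01554 >1
  x=-10.067: |R|=1.00267 >1
Interval (-10.0000, 0).

(-10.0000,0); λ=-7 ⇒ h* = (10)/7 = 1.4286.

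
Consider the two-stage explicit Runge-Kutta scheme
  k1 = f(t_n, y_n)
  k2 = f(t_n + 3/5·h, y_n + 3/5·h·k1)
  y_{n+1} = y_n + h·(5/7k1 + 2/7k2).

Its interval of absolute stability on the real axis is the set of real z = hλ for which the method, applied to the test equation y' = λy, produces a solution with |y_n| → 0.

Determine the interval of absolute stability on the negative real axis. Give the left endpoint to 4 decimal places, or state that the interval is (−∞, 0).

On y'=λy, z=hλ:
  k1=λy_n ⇒ h·k1=z·y_n;  k2=λ(1+3/5z)y_n ⇒ h·k2=z(1+3/5z)y_n
  y_{n+1}/y_n = 1 + 5/7z + 2/7z(1+3/5z) = 1 + z + 6/35z²
  Hence R(z) = 1 + z + 6/35z².

Solve |R(x)|<1 on ℝ⁻.
x=-0.44: |R|=0.5932
R=1: x+6/35x²=0 ⇒ x=−35/6=-5.8333; min R=1−1/(4·6/35)=-0.4583>−1
Confirm numerically:
  x=-5.125: |R|=0.37768 <1
  x=-4.909: |R|=0.22213 <1
  x=-3.140: |R|=0.44978 <1
  x=-2.610: |R|=0.44221 <1
  x=-6.325: |R|=1.53311 >1
  x=-5.997: |R|=1.16826 >1
So |R|<1 on (-5.8333, 0).

(-5.8333, 0).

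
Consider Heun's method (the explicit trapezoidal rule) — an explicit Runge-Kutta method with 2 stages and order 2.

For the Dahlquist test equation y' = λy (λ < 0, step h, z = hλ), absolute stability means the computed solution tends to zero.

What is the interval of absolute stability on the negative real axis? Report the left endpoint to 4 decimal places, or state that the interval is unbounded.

With y'=λy (z=hλ):
  order 2, 2-stage ⇒ R(z)=1+z+z^2/2
  (e.g. R(-0.54)=0.60580, |R|=0.60580)

Solve |R(x)|<1 on ℝ⁻.
x=-0.54: |R|=0.6058
|R(-2.29)|=1.3321 |R(-1.72)|=0.7592 |R(-0.52)|=0.6152
Bisect:
  x_lo=-2.5186 |R|=1.6531  x_hi=-0.1305 |R|=0.8780
  mid=-1.32457 |R|=0.55267 →hi
  mid=-1.92159 |R|=0.92467 →hi
  mid=-2.22010 |R|=1.24433 →lo
  mid=-2.07085 |R|=1.07336 →lo
  mid=-1.99622 |R|=0.99623 →hi
  mid=-2.03353 |R|=1.03410 →lo
  mid=-2.01488 |R|=1.01499 →lo
  mid=-2.00555 |R|=1.00556 →lo
  mid=-2.00088 |R|=1.00088 →lo
  ...
  [-2.00001,-1.99986] ⇒ x*=-2.0000
So |R|<1 on (-2.0000, 0).

z∈(-2.0000,0).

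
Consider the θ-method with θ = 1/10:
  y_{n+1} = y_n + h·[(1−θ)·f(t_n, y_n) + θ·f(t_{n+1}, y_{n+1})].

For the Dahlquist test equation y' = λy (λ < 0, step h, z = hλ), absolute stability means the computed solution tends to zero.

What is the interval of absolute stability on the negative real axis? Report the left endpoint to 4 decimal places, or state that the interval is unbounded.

Test eqn y'=λy, z=hλ:
  y_{n+1} = y_n + z·[9/10·y_n + 1/10·y_{n+1}] ⇒ (1 − 1/10z)y_{n+1} = (1 + 9/10z)y_n
  Hence R(z) = (1 + 9/10z)/(1 − 1/10z).

Find x<0 with |R(x)|<1.
x=-0.4: |R|=0.6154
R=−1: 1+9/10x = −1+1/10x ⇒ -4/5x=2 ⇒ x=2/(-4/5)=-2.5000
Confirm numerically:
  x=-1.931: |R|=0.61847 <1
  x=-1.880: |R|=0.58249 <1
  x=-1.688: |R|=0.44422 <1
  x=-3.041: |R|=1.33188 >1
  x=-2.712: |R|=1.13342 >1
  x=-2.533: |R|=1.02106 >1
So |R|<1 on (-2.5000, 0).

(-2.5000, 0).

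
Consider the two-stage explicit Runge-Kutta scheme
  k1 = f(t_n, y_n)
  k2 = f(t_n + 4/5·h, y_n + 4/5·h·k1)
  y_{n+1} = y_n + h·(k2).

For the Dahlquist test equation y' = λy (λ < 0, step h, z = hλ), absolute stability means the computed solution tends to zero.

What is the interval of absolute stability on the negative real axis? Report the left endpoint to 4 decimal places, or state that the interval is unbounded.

z∈(-1.2500,0).

On y'=λy, z=hλ:
  k1=λy_n ⇒ h·k1=z·y_n;  k2=λ(1+4/5z)y_n ⇒ h·k2=z(1+4/5z)y_n
  y_{n+1}/y_n = 1 + z(1+4/5z) = 1 + z + 4/5z²
  ⇒ R(z) = 1 + z + 4/5z².

Need |R(x)|<1, x<0.
x=-1.47: |R|=1.2587
R=1: x+4/5x²=0 ⇒ x=−5/4=-1.2500; min R=1−1/(4·4/5)=0.6875>−1
Confirm numerically:
  x=-1.213: |R|=0.96410 <1
  x=-0.785: |R|=0.70798 <1
  x=-0.651: |R|=0.68804 <1
  x=-1.822: |R|=1.83375 >1
  x=-1.465: |R|=1.25198 >1
  x=-1.309: |R|=1.06178 >1
Interval (-1.2500, 0).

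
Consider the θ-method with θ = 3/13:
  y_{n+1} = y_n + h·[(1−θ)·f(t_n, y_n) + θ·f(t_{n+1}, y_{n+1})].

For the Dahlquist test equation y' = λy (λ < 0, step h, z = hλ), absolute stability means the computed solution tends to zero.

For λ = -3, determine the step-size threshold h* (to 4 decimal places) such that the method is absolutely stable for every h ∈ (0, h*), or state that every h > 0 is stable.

(-3.7143,0); λ=-3 ⇒ h* = (26/7)/3 = 1.2381.

On y'=λy, z=hλ:
  y_{n+1} = y_n + z·[10/13·y_n + 3/13·y_{n+1}] ⇒ (1 − 3/13z)y_{n+1} = (1 + 10/13z)y_n
  so R(z) = (1 + 10/13z)/(1 − 3/13z).

Need |R(x)|<1, x<0.
x=-1.74: |R|=0.2415
R=−1: 1+10/13x = −1+3/13x ⇒ -7/13x=2 ⇒ x=2/(-7/13)=-3.7143
Confirm numerically:
  x=-3.333: |R|=0.88395 <1
  x=-3.081: |R|=0.80070 <1
  x=-2.719: |R|=0.67070 <1
  x=-2.481: |R|=0.57770 <1
  x=-4.063: |R|=1.09691 >1
  x=-4.028: |R|=1.08755 >1
  x=-3.778: |R|=1.01833 >1
Stable set (-3.7143, 0).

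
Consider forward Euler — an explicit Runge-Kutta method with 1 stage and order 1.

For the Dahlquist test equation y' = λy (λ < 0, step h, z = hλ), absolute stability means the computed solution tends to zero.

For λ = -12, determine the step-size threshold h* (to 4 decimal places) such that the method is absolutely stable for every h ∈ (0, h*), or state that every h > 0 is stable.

(-2.0000,0); λ=-12 ⇒ h* = 0.1667.

With y'=λy (z=hλ):
  order 1, 1-stage ⇒ R(z)=1+z
  (e.g. R(-0.79)=0.21000, |R|=0.21000)

Solve |R(x)|<1 on ℝ⁻.
x=-0.79: |R|=0.2100
|R(-1.28)|=0.2800 |R(-0.73)|=0.2700 |R(-0.63)|=0.3700
Bisect:
  x_lo=-2.8213 |R|=1.8213  x_hi=-0.1762 |R|=0.8238
  mid=-1.49875 |R|=0.49875 →hi
  mid=-2.16000 |R|=1.16000 →lo
  mid=-1.82937 |R|=0.82937 →hi
  mid=-1.99469 |R|=0.99469 →hi
  mid=-2.07734 |R|=1.07734 →lo
  mid=-2.03602 |R|=1.03602 →lo
  mid=-2.01535 |R|=1.01535 →lo
  mid=-2.00502 |R|=1.00502 →lo
  mid=-1.99985 |R|=0.99985 →hi
  mid=-2.00244 |R|=1.00244 →lo
  ...
  [-2.00002,-1.99985] ⇒ x*=-2.0000
Interval (-2.0000, 0).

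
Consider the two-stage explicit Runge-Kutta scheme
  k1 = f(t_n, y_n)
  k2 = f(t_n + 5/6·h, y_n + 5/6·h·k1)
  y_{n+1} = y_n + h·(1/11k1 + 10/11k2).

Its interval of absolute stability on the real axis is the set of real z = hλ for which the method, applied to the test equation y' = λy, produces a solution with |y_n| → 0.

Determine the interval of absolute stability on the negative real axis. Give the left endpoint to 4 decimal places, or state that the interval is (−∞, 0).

Set f=λy, z=hλ:
  k1=λy_n ⇒ h·k1=z·y_n;  k2=λ(1+5/6z)y_n ⇒ h·k2=z(1+5/6z)y_n
  y_{n+1}/y_n = 1 + 1/11z + 10/11z(1+5/6z) = 1 + z + 25/33z²
  ⇒ R(z) = 1 + z + 25/33z².

Solve |R(x)|<1 on ℝ⁻.
x=-1.26: |R|=0.9427
R=1: x+25/33x²=0 ⇒ x=−33/25=-1.3200; min R=1−1/(4·25/33)=0.6700>−1
Confirm numerically:
  x=-1.201: |R|=0.89173 <1
  x=-1.080: |R|=0.80364 <1
  x=-0.608: |R|=0.67205 <1
  x=-0.535: |R|=0.68184 <1
  x=-1.854: |R|=1.75003 >1
  x=-1.845: |R|=1.73381 >1
  x=-1.765: |R|=1.59502 >1
Stable set (-1.3200, 0).

z∈(-1.3200,0).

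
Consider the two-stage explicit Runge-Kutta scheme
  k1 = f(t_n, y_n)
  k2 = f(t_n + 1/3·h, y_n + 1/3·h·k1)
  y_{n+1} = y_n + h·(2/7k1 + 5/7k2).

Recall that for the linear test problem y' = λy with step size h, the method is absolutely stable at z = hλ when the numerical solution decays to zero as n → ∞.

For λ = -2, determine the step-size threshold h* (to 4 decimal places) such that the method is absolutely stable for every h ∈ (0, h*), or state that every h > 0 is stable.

(-4.2000,0); λ=-2 ⇒ h* = (21/5)/2 = 2.1000.

Test eqn y'=λy, z=hλ:
  k1=λy_n ⇒ h·k1=z·y_n;  k2=λ(1+1/3z)y_n ⇒ h·k2=z(1+1/3z)y_n
  y_{n+1}/y_n = 1 + 2/7z + 5/7z(1+1/3z) = 1 + z + 5/21z²
  Hence R(z) = 1 + z + 5/21z².

Boundary: |R(x)|=1, x<0.
x=-0.76: |R|=0.3775
R=1: x+5/21x²=0 ⇒ x=−21/5=-4.2000; min R=1−1/(4·5/21)=-0.0500>−1
Confirm numerically:
  x=-3.731: |R|=0.58337 <1
  x=-3.317: |R|=0.30264 <1
  x=-2.020: |R|=0.04848 <1
  x=-1.795: |R|=0.02785 <1
  x=-4.482: |R|=1.30093 >1
  x=-4.357: |R|=1.16287 >1
So |R|<1 on (-4.2000, 0).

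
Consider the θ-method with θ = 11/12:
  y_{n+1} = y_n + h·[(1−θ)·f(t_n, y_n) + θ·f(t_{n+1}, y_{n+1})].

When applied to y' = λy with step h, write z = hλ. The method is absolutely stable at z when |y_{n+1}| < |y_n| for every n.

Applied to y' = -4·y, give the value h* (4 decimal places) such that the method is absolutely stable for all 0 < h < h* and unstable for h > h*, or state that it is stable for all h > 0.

(−∞, 0) — no finite endpoint. Any h>0 works for λ=-4.

On y'=λy, z=hλ:
  y_{n+1} = y_n + z·[1/12·y_n + 11/12·y_{n+1}] ⇒ (1 − 11/12z)y_{n+1} = (1 + 1/12z)y_n
  R(z) = (1 + 1/12z)/(1 − 11/12z).

Boundary: |R(x)|=1, x<0.
x=-1.45: |R|=0.3775
x=-2: |R|=0.2941
x=-10: |R|=0.0164
x=-100: |R|=0.0791
θ=11/12≥1/2 ⇒ |1+1/12x|<|1−11/12x| ∀x<0 ⇒ unbounded interval.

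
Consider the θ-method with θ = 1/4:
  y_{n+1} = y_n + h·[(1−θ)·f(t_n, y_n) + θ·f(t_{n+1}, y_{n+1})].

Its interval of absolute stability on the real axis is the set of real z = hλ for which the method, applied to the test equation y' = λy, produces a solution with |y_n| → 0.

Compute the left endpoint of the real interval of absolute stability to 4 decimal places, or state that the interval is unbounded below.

z* = -4.0000.

Set f=λy, z=hλ:
  y_{n+1} = y_n + z·[3/4·y_n + 1/4·y_{n+1}] ⇒ (1 − 1/4z)y_{n+1} = (1 + 3/4z)y_n
  R(z) = (1 + 3/4z)/(1 − 1/4z).

Find x<0 with |R(x)|<1.
x=-1.35: |R|=0.0093
R=−1: 1+3/4x = −1+1/4x ⇒ -1/2x=2 ⇒ x=2/(-1/2)=-4.0000
Confirm numerically:
  x=-3.887: |R|=0.97135 <1
  x=-3.516: |R|=0.87121 <1
  x=-2.350: |R|=0.48031 <1
  x=-4.385: |R|=1.09183 >1
  x=-4.324: |R|=1.07785 >1
Interval (-4.0000, 0).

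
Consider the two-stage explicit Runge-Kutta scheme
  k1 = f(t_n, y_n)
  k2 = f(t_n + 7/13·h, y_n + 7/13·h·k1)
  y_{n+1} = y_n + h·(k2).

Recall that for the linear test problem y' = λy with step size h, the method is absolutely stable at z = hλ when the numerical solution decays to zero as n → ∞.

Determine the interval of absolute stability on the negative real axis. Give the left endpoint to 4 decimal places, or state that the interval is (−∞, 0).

z∈(-1.8571,0).

With y'=λy (z=hλ):
  k1=λy_n ⇒ h·k1=z·y_n;  k2=λ(1+7/13z)y_n ⇒ h·k2=z(1+7/13z)y_n
  y_{n+1}/y_n = 1 + z(1+7/13z) = 1 + z + 7/13z²
  ⇒ R(z) = 1 + z + 7/13z².

Solve |R(x)|<1 on ℝ⁻.
x=-0.31: |R|=0.7417
R=1: x+7/13x²=0 ⇒ x=−13/7=-1.8571; min R=1−1/(4·7/13)=0.5357>−1
Confirm numerically:
  x=-1.676: |R|=0.83653 <1
  x=-1.597: |R|=0.77630 <1
  x=-1.467: |R|=0.69182 <1
  x=-2.313: |R|=1.56775 >1
  x=-2.307: |R|=1.55883 >1
  x=-2.049: |R|=1.21168 >1
Stable set (-1.8571, 0).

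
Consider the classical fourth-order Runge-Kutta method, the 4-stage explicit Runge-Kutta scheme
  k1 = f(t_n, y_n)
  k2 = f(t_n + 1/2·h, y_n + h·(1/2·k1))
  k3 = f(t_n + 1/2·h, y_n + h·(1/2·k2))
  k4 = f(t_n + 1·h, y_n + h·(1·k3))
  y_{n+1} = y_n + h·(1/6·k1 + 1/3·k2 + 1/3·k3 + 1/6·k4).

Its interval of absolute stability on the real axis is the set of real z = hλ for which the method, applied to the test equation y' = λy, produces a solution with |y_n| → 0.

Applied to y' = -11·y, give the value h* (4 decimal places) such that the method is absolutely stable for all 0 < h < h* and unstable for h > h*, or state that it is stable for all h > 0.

(-2.7853,0); λ=-11 ⇒ h* = 0.2532.

On y'=λy, z=hλ:
  order 4, 4-stage ⇒ R(z)=1+z+z^2/2+z^3/6+z^4/24
  (e.g. R(-0.36)=0.69772, |R|=0.69772)

Need |R(x)|<1, x<0.
x=-0.36: |R|=0.6977
|R(-2.15)|=0.3952 |R(-1.33)|=0.2927 |R(-0.72)|=0.4882
Bisect:
  x_lo=-3.5992 |R|=3.0992  x_hi=-0.1950 |R|=0.8228
  mid=-1.89711 |R|=0.30415 →hi
  mid=-2.74815 |R|=0.94543 →hi
  mid=-3.17367 |R|=1.76182 →lo
  mid=-2.96091 |R|=1.29871 →lo
  mid=-2.85453 |R|=1.10950 →lo
  mid=-2.80134 |R|=1.02446 →lo
  mid=-2.77474 |R|=0.98421 →hi
  mid=-2.78804 |R|=1.00415 →lo
  mid=-2.78139 |R|=0.99413 →hi
  mid=-2.78472 |R|=0.99913 →hi
  ...
  [-2.78534,-2.78513] ⇒ x*=-2.7853
Interval (-2.7853, 0).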